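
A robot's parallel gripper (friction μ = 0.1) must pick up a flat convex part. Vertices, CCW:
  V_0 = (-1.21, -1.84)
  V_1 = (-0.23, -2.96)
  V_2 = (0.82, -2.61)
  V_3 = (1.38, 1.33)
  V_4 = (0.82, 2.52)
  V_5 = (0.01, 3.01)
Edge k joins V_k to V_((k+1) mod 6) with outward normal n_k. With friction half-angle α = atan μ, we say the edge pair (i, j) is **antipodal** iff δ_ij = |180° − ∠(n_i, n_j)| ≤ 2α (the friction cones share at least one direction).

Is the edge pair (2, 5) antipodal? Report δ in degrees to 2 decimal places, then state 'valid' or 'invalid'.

α = atan 0.1 = 5.71°;  2α = 11.42°
edge 2: e_2 = (+0.56, +3.94);  n_2 = (+0.9900, -0.1407)
edge 5: e_5 = (-1.22, -4.85);  n_5 = (-0.9698, +0.2439)
∠(n_2, n_5) = 173.97°
δ = |180° − 173.97°| = 6.03°
6.03° ≤ 2α = 11.42°  →  valid

δ = 6.03°, valid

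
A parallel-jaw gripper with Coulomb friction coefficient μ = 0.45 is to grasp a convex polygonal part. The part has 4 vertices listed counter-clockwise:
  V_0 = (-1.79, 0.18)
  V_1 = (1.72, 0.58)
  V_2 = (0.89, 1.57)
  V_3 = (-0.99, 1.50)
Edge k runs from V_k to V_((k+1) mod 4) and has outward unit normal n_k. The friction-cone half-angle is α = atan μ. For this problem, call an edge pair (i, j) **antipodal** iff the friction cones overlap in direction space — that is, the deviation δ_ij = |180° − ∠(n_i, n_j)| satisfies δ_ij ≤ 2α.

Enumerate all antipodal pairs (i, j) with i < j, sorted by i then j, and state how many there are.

count = 1; pairs: (0,2)

α = atan 0.45 = 24.23°;  2α = 48.46°
n_0 = (+0.1132, -0.9936)
n_1 = (+0.7663, +0.6425)
n_2 = (-0.0372, +0.9993)
n_3 = (-0.8552, +0.5183)
  (0,1): δ = 56.53°  ·
  (0,2): δ = 4.37°  ✓
  (0,3): δ = 52.28°  ·
  (1,2): δ = 127.84°  ·
  (1,3): δ = 71.19°  ·
  (2,3): δ = 123.35°  ·
antipodal pairs: 1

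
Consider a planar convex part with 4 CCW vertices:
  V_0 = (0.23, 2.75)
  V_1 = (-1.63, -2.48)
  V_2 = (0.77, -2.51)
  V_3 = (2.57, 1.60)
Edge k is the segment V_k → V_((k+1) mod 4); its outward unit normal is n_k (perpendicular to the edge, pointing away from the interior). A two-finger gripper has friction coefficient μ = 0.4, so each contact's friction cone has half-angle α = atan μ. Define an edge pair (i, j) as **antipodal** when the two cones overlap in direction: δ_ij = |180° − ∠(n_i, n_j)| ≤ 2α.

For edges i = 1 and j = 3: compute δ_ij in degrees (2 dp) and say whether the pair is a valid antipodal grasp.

δ = 25.46°, valid

α = atan 0.4 = 21.80°;  2α = 43.60°
edge 1: e_1 = (+2.40, -0.03);  n_1 = (-0.0125, -0.9999)
edge 3: e_3 = (-2.34, +1.15);  n_3 = (+0.4411, +0.8975)
∠(n_1, n_3) = 154.54°
δ = |180° − 154.54°| = 25.46°
25.46° ≤ 2α = 43.60°  →  valid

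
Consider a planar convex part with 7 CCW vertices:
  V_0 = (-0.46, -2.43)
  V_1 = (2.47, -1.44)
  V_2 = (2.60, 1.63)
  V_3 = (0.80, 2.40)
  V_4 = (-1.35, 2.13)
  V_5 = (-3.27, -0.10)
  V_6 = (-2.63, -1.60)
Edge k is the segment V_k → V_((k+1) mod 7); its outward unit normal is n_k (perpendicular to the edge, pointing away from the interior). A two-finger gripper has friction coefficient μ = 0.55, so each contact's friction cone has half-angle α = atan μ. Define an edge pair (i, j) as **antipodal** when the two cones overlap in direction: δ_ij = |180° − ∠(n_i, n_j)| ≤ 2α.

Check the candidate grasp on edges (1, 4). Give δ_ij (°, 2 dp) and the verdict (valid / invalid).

α = atan 0.55 = 28.81°;  2α = 57.62°
edge 1: e_1 = (+0.13, +3.07);  n_1 = (+0.9991, -0.0423)
edge 4: e_4 = (-1.92, -2.23);  n_4 = (-0.7578, +0.6525)
∠(n_1, n_4) = 141.70°
δ = |180° − 141.70°| = 38.30°
38.30° ≤ 2α = 57.62°  →  valid

δ = 38.30°, valid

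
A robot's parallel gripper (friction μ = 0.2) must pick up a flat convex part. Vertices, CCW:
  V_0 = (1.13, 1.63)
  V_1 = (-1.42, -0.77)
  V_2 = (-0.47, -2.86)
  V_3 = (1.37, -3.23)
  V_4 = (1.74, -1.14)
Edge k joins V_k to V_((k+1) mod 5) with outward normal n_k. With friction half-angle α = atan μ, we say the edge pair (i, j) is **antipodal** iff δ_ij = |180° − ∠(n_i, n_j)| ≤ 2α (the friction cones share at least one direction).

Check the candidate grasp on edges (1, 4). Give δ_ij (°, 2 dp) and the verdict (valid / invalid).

δ = 12.02°, valid

α = atan 0.2 = 11.31°;  2α = 22.62°
edge 1: e_1 = (+0.95, -2.09);  n_1 = (-0.9104, -0.4138)
edge 4: e_4 = (-0.61, +2.77);  n_4 = (+0.9766, +0.2151)
∠(n_1, n_4) = 167.98°
δ = |180° − 167.98°| = 12.02°
12.02° ≤ 2α = 22.62°  →  valid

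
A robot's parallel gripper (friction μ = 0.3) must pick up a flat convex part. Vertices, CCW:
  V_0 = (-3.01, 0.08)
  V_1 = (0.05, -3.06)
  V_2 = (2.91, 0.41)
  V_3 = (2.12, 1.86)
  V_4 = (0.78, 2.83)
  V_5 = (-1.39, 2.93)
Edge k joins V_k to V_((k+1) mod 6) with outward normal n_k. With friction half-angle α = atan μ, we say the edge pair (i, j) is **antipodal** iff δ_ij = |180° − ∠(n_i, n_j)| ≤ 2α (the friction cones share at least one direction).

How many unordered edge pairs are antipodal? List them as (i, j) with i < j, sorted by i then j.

α = atan 0.3 = 16.70°;  2α = 33.40°
n_0 = (-0.7162, -0.6979)
n_1 = (+0.7717, -0.6360)
n_2 = (+0.8781, +0.4784)
n_3 = (+0.5864, +0.8100)
n_4 = (+0.0460, +0.9989)
n_5 = (-0.8694, +0.4942)
  (0,1): δ = 83.76°  ·
  (0,2): δ = 15.68°  ✓
  (0,3): δ = 9.84°  ✓
  (0,4): δ = 43.10°  ·
  (0,5): δ = 106.12°  ·
  (1,2): δ = 111.92°  ·
  (1,3): δ = 86.40°  ·
  (1,4): δ = 53.14°  ·
  (1,5): δ = 9.88°  ✓
  (2,3): δ = 154.48°  ·
  (2,4): δ = 121.22°  ·
  (2,5): δ = 58.20°  ·
  (3,4): δ = 146.74°  ·
  (3,5): δ = 83.71°  ·
  (4,5): δ = 116.98°  ·
antipodal pairs: 3

count = 3; pairs: (0,2), (0,3), (1,5)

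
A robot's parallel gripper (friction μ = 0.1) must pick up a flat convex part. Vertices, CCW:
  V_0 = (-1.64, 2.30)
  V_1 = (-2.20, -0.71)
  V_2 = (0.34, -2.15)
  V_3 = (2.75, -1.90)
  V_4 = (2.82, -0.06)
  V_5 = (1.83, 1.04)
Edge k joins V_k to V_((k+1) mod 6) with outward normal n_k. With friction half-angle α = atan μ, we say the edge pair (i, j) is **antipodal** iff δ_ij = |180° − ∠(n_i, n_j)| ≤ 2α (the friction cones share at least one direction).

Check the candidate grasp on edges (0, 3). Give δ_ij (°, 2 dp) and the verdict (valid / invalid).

α = atan 0.1 = 5.71°;  2α = 11.42°
edge 0: e_0 = (-0.56, -3.01);  n_0 = (-0.9831, +0.1829)
edge 3: e_3 = (+0.07, +1.84);  n_3 = (+0.9993, -0.0380)
∠(n_0, n_3) = 171.64°
δ = |180° − 171.64°| = 8.36°
8.36° ≤ 2α = 11.42°  →  valid

δ = 8.36°, valid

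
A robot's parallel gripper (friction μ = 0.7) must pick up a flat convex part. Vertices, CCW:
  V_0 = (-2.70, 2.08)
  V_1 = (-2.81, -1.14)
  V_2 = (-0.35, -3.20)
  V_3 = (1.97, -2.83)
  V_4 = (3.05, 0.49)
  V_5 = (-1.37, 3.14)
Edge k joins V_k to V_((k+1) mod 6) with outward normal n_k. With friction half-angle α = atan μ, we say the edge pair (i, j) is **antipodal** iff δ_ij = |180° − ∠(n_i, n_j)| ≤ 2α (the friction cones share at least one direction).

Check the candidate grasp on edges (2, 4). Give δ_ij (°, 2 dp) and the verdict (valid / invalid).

α = atan 0.7 = 34.99°;  2α = 69.98°
edge 2: e_2 = (+2.32, +0.37);  n_2 = (+0.1575, -0.9875)
edge 4: e_4 = (-4.42, +2.65);  n_4 = (+0.5142, +0.8577)
∠(n_2, n_4) = 139.99°
δ = |180° − 139.99°| = 40.01°
40.01° ≤ 2α = 69.98°  →  valid

δ = 40.01°, valid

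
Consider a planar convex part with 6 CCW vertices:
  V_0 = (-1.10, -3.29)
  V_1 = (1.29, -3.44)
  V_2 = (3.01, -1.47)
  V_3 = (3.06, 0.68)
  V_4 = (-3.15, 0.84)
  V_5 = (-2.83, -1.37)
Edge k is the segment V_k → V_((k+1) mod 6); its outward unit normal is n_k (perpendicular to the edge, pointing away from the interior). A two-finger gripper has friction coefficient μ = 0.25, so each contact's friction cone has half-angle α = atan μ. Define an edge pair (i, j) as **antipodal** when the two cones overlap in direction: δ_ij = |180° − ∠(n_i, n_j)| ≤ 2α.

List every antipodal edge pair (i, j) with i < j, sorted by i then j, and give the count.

α = atan 0.25 = 14.04°;  2α = 28.07°
n_0 = (-0.0626, -0.9980)
n_1 = (+0.7533, -0.6577)
n_2 = (+0.9997, -0.0232)
n_3 = (+0.0258, +0.9997)
n_4 = (-0.9897, -0.1433)
n_5 = (-0.7429, -0.6694)
  (0,1): δ = 127.53°  ·
  (0,2): δ = 87.74°  ·
  (0,3): δ = 2.12°  ✓
  (0,4): δ = 101.83°  ·
  (0,5): δ = 135.61°  ·
  (1,2): δ = 140.21°  ·
  (1,3): δ = 50.35°  ·
  (1,4): δ = 49.36°  ·
  (1,5): δ = 83.14°  ·
  (2,3): δ = 90.14°  ·
  (2,4): δ = 9.57°  ✓
  (2,5): δ = 43.35°  ·
  (3,4): δ = 80.29°  ·
  (3,5): δ = 46.50°  ·
  (4,5): δ = 146.22°  ·
antipodal pairs: 2

count = 2; pairs: (0,3), (2,4)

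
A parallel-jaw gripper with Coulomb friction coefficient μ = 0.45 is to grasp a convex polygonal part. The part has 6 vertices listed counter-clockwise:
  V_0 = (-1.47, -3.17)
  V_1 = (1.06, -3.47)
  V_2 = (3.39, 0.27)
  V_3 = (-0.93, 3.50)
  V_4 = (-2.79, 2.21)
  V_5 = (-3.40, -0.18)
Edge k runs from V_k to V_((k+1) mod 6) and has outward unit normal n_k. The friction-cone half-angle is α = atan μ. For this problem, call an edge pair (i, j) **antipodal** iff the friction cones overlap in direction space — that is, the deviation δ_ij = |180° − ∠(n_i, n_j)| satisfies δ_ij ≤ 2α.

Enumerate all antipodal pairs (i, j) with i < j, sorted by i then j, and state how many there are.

count = 5; pairs: (0,2), (0,3), (1,3), (1,4), (2,5)

α = atan 0.45 = 24.23°;  2α = 48.46°
n_0 = (-0.1178, -0.9930)
n_1 = (+0.8488, -0.5288)
n_2 = (+0.5988, +0.8009)
n_3 = (-0.5699, +0.8217)
n_4 = (-0.9689, +0.2473)
n_5 = (-0.8402, -0.5423)
  (0,1): δ = 115.16°  ·
  (0,2): δ = 30.02°  ✓
  (0,3): δ = 41.51°  ✓
  (0,4): δ = 82.44°  ·
  (0,5): δ = 129.60°  ·
  (1,2): δ = 94.86°  ·
  (1,3): δ = 23.33°  ✓
  (1,4): δ = 17.60°  ✓
  (1,5): δ = 64.76°  ·
  (2,3): δ = 108.47°  ·
  (2,4): δ = 67.53°  ·
  (2,5): δ = 20.37°  ✓
  (3,4): δ = 139.06°  ·
  (3,5): δ = 91.90°  ·
  (4,5): δ = 132.84°  ·
antipodal pairs: 5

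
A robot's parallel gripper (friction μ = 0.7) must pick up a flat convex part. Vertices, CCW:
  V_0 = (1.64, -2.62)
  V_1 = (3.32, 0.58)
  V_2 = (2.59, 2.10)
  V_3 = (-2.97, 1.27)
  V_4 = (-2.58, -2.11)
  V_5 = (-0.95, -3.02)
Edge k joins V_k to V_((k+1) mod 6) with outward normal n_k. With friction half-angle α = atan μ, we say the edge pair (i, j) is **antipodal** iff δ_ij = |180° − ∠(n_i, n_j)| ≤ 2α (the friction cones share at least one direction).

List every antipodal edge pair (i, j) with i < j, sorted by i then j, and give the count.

count = 6; pairs: (0,2), (0,3), (1,3), (1,4), (2,4), (2,5)

α = atan 0.7 = 34.99°;  2α = 69.98°
n_0 = (+0.8854, -0.4648)
n_1 = (+0.9014, +0.4329)
n_2 = (-0.1476, +0.9890)
n_3 = (-0.9934, -0.1146)
n_4 = (-0.4875, -0.8731)
n_5 = (+0.1526, -0.9883)
  (0,1): δ = 126.65°  ·
  (0,2): δ = 53.81°  ✓
  (0,3): δ = 34.28°  ✓
  (0,4): δ = 88.53°  ·
  (0,5): δ = 126.48°  ·
  (1,2): δ = 107.16°  ·
  (1,3): δ = 19.07°  ✓
  (1,4): δ = 35.17°  ✓
  (1,5): δ = 73.13°  ·
  (2,3): δ = 91.91°  ·
  (2,4): δ = 37.66°  ✓
  (2,5): δ = 0.29°  ✓
  (3,4): δ = 125.76°  ·
  (3,5): δ = 87.80°  ·
  (4,5): δ = 142.05°  ·
antipodal pairs: 6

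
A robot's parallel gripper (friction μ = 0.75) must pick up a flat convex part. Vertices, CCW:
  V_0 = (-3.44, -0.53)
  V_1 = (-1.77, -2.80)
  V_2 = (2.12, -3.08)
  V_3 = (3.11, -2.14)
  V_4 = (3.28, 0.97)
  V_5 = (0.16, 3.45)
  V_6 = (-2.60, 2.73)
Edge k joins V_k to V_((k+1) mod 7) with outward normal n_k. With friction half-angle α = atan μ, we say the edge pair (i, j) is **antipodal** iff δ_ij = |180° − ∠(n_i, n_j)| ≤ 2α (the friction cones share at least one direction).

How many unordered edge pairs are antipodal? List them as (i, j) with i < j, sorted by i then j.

count = 10; pairs: (0,3), (0,4), (0,5), (1,4), (1,5), (2,5), (2,6), (3,5), (3,6), (4,6)

α = atan 0.75 = 36.87°;  2α = 73.74°
n_0 = (-0.8055, -0.5926)
n_1 = (-0.0718, -0.9974)
n_2 = (+0.6886, -0.7252)
n_3 = (+0.9985, -0.0546)
n_4 = (+0.6222, +0.7828)
n_5 = (-0.2524, +0.9676)
n_6 = (-0.9684, +0.2495)
  (0,1): δ = 130.46°  ·
  (0,2): δ = 82.83°  ·
  (0,3): δ = 39.47°  ✓
  (0,4): δ = 15.18°  ✓
  (0,5): δ = 68.28°  ✓
  (0,6): δ = 129.21°  ·
  (1,2): δ = 132.37°  ·
  (1,3): δ = 89.01°  ·
  (1,4): δ = 34.36°  ✓
  (1,5): δ = 18.74°  ✓
  (1,6): δ = 79.67°  ·
  (2,3): δ = 136.64°  ·
  (2,4): δ = 82.00°  ·
  (2,5): δ = 28.90°  ✓
  (2,6): δ = 32.03°  ✓
  (3,4): δ = 125.35°  ·
  (3,5): δ = 72.25°  ✓
  (3,6): δ = 11.32°  ✓
  (4,5): δ = 126.90°  ·
  (4,6): δ = 65.97°  ✓
  (5,6): δ = 119.07°  ·
antipodal pairs: 10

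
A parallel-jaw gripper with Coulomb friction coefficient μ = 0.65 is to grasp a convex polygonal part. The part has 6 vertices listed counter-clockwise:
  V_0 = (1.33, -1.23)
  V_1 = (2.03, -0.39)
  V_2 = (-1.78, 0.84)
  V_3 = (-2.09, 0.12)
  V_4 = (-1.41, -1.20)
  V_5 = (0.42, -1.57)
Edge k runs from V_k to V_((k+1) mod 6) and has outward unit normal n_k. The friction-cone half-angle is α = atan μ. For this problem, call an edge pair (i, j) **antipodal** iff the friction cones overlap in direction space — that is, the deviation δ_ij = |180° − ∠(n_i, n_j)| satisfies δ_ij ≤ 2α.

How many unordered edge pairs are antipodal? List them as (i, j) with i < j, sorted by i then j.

α = atan 0.65 = 33.02°;  2α = 66.05°
n_0 = (+0.7682, -0.6402)
n_1 = (+0.3072, +0.9516)
n_2 = (-0.9185, +0.3955)
n_3 = (-0.8890, -0.4580)
n_4 = (-0.1982, -0.9802)
n_5 = (+0.3500, -0.9368)
  (0,1): δ = 68.09°  ·
  (0,2): δ = 16.51°  ✓
  (0,3): δ = 67.06°  ·
  (0,4): δ = 118.38°  ·
  (0,5): δ = 150.29°  ·
  (1,2): δ = 95.40°  ·
  (1,3): δ = 44.85°  ✓
  (1,4): δ = 6.46°  ✓
  (1,5): δ = 38.38°  ✓
  (2,3): δ = 129.45°  ·
  (2,4): δ = 78.14°  ·
  (2,5): δ = 46.22°  ✓
  (3,4): δ = 128.69°  ·
  (3,5): δ = 96.77°  ·
  (4,5): δ = 148.08°  ·
antipodal pairs: 5

count = 5; pairs: (0,2), (1,3), (1,4), (1,5), (2,5)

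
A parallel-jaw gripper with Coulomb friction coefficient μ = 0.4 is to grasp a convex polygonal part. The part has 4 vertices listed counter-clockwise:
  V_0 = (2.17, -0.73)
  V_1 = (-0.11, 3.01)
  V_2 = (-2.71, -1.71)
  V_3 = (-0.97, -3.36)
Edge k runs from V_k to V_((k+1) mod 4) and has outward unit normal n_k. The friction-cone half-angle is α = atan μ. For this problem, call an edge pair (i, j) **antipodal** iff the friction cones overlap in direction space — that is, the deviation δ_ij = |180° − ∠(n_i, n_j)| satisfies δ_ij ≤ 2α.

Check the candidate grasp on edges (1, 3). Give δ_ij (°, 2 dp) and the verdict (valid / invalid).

α = atan 0.4 = 21.80°;  2α = 43.60°
edge 1: e_1 = (-2.60, -4.72);  n_1 = (-0.8759, +0.4825)
edge 3: e_3 = (+3.14, +2.63);  n_3 = (+0.6421, -0.7666)
∠(n_1, n_3) = 158.80°
δ = |180° − 158.80°| = 21.20°
21.20° ≤ 2α = 43.60°  →  valid

δ = 21.20°, valid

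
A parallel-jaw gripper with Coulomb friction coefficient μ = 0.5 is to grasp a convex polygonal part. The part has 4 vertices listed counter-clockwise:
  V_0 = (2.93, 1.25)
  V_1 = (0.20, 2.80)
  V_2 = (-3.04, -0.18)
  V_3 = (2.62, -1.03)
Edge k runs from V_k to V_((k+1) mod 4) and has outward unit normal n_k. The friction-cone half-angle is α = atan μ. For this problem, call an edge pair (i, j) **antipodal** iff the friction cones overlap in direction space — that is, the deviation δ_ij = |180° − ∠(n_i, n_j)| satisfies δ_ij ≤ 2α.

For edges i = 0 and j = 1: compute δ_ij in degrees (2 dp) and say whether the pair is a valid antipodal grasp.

δ = 107.81°, invalid

α = atan 0.5 = 26.57°;  2α = 53.13°
edge 0: e_0 = (-2.73, +1.55);  n_0 = (+0.4937, +0.8696)
edge 1: e_1 = (-3.24, -2.98);  n_1 = (-0.6770, +0.7360)
∠(n_0, n_1) = 72.19°
δ = |180° − 72.19°| = 107.81°
107.81° > 2α = 53.13°  →  invalid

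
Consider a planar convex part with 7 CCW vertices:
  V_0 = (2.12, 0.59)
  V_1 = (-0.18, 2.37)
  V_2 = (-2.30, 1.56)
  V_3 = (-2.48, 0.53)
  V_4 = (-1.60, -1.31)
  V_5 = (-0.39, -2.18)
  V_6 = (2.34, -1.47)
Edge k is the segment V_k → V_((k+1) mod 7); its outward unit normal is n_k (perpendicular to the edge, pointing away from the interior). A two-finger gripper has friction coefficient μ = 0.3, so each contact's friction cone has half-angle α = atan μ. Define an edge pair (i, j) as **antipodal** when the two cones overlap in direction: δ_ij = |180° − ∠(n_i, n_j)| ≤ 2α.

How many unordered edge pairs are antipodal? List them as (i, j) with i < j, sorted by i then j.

α = atan 0.3 = 16.70°;  2α = 33.40°
n_0 = (+0.6120, +0.7908)
n_1 = (-0.3569, +0.9341)
n_2 = (-0.9851, +0.1721)
n_3 = (-0.9021, -0.4315)
n_4 = (-0.5838, -0.8119)
n_5 = (+0.2517, -0.9678)
n_6 = (+0.9943, +0.1062)
  (0,1): δ = 121.35°  ·
  (0,2): δ = 62.18°  ·
  (0,3): δ = 26.70°  ✓
  (0,4): δ = 2.02°  ✓
  (0,5): δ = 52.31°  ·
  (0,6): δ = 133.83°  ·
  (1,2): δ = 120.82°  ·
  (1,3): δ = 85.35°  ·
  (1,4): δ = 56.63°  ·
  (1,5): δ = 6.33°  ✓
  (1,6): δ = 75.19°  ·
  (2,3): δ = 144.53°  ·
  (2,4): δ = 115.80°  ·
  (2,5): δ = 65.51°  ·
  (2,6): δ = 16.01°  ✓
  (3,4): δ = 151.28°  ·
  (3,5): δ = 100.98°  ·
  (3,6): δ = 19.46°  ✓
  (4,5): δ = 129.71°  ·
  (4,6): δ = 48.19°  ·
  (5,6): δ = 98.48°  ·
antipodal pairs: 5

count = 5; pairs: (0,3), (0,4), (1,5), (2,6), (3,6)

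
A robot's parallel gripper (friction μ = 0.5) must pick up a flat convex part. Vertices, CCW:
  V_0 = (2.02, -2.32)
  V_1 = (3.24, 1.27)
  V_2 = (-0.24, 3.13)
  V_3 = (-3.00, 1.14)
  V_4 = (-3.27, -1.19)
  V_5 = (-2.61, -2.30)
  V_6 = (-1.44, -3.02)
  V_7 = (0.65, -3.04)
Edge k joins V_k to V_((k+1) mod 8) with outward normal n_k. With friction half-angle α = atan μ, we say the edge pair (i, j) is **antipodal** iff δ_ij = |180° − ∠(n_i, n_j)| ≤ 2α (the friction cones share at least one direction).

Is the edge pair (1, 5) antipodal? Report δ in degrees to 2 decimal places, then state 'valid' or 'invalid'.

δ = 3.48°, valid

α = atan 0.5 = 26.57°;  2α = 53.13°
edge 1: e_1 = (-3.48, +1.86);  n_1 = (+0.4714, +0.8819)
edge 5: e_5 = (+1.17, -0.72);  n_5 = (-0.5241, -0.8517)
∠(n_1, n_5) = 176.52°
δ = |180° − 176.52°| = 3.48°
3.48° ≤ 2α = 53.13°  →  valid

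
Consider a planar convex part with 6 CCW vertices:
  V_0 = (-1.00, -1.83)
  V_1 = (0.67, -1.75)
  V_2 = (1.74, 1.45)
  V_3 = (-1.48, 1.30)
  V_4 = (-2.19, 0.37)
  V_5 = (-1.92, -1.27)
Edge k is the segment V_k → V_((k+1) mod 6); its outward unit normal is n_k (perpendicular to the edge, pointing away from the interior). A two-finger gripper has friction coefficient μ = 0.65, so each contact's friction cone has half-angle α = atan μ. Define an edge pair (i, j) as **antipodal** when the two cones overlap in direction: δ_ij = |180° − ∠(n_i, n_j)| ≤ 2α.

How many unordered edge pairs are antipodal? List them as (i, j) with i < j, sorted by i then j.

count = 5; pairs: (0,2), (0,3), (1,3), (1,4), (2,5)

α = atan 0.65 = 33.02°;  2α = 66.05°
n_0 = (+0.0478, -0.9989)
n_1 = (+0.9484, -0.3171)
n_2 = (-0.0465, +0.9989)
n_3 = (-0.7948, +0.6068)
n_4 = (-0.9867, -0.1624)
n_5 = (-0.5199, -0.8542)
  (0,1): δ = 111.23°  ·
  (0,2): δ = 0.08°  ✓
  (0,3): δ = 49.90°  ✓
  (0,4): δ = 96.61°  ·
  (0,5): δ = 145.93°  ·
  (1,2): δ = 68.84°  ·
  (1,3): δ = 18.87°  ✓
  (1,4): δ = 27.84°  ✓
  (1,5): δ = 77.16°  ·
  (2,3): δ = 130.03°  ·
  (2,4): δ = 83.32°  ·
  (2,5): δ = 34.00°  ✓
  (3,4): δ = 133.29°  ·
  (3,5): δ = 83.97°  ·
  (4,5): δ = 130.68°  ·
antipodal pairs: 5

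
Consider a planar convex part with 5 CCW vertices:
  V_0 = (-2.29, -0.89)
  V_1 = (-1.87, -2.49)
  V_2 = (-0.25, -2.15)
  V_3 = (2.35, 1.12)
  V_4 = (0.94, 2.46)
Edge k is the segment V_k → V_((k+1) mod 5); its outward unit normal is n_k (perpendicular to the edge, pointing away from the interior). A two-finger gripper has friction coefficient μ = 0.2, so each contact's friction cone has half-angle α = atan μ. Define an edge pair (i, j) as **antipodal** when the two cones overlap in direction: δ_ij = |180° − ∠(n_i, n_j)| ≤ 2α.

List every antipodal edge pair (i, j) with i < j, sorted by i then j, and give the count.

count = 1; pairs: (2,4)

α = atan 0.2 = 11.31°;  2α = 22.62°
n_0 = (-0.9672, -0.2539)
n_1 = (+0.2054, -0.9787)
n_2 = (+0.7827, -0.6224)
n_3 = (+0.6889, +0.7249)
n_4 = (-0.7199, +0.6941)
  (0,1): δ = 92.86°  ·
  (0,2): δ = 53.20°  ·
  (0,3): δ = 31.75°  ·
  (0,4): δ = 121.34°  ·
  (1,2): δ = 140.34°  ·
  (1,3): δ = 55.39°  ·
  (1,4): δ = 34.19°  ·
  (2,3): δ = 95.05°  ·
  (2,4): δ = 5.47°  ✓
  (3,4): δ = 90.41°  ·
antipodal pairs: 1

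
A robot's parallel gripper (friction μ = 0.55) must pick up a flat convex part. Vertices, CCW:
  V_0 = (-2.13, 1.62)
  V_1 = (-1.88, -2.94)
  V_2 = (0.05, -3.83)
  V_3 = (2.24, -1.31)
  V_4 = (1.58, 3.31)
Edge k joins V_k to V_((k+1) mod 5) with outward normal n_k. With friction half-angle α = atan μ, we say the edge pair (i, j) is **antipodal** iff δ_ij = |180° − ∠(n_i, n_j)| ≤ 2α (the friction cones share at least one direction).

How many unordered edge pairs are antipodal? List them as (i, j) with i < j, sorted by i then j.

α = atan 0.55 = 28.81°;  2α = 57.62°
n_0 = (-0.9985, -0.0547)
n_1 = (-0.4188, -0.9081)
n_2 = (+0.7548, -0.6560)
n_3 = (+0.9899, +0.1414)
n_4 = (-0.4145, +0.9100)
  (0,1): δ = 117.89°  ·
  (0,2): δ = 44.13°  ✓
  (0,3): δ = 4.99°  ✓
  (0,4): δ = 111.35°  ·
  (1,2): δ = 106.24°  ·
  (1,3): δ = 57.11°  ✓
  (1,4): δ = 49.25°  ✓
  (2,3): δ = 130.88°  ·
  (2,4): δ = 24.52°  ✓
  (3,4): δ = 73.64°  ·
antipodal pairs: 5

count = 5; pairs: (0,2), (0,3), (1,3), (1,4), (2,4)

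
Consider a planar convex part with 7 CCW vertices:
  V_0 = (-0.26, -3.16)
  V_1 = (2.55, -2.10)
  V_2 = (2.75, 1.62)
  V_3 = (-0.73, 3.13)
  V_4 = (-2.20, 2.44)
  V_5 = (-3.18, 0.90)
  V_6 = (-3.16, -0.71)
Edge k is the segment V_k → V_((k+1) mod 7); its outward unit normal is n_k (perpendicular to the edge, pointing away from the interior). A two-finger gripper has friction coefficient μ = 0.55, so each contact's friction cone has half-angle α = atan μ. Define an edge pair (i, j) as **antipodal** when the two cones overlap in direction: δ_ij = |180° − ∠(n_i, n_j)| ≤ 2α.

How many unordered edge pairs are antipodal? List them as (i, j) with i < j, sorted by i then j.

count = 7; pairs: (0,2), (0,3), (0,4), (1,4), (1,5), (1,6), (2,6)

α = atan 0.55 = 28.81°;  2α = 57.62°
n_0 = (+0.3529, -0.9356)
n_1 = (+0.9986, -0.0537)
n_2 = (+0.3981, +0.9174)
n_3 = (-0.4249, +0.9052)
n_4 = (-0.8437, +0.5369)
n_5 = (-0.9999, -0.0124)
n_6 = (-0.6454, -0.7639)
  (0,1): δ = 113.75°  ·
  (0,2): δ = 44.12°  ✓
  (0,3): δ = 4.48°  ✓
  (0,4): δ = 36.86°  ✓
  (0,5): δ = 70.04°  ·
  (0,6): δ = 119.14°  ·
  (1,2): δ = 110.38°  ·
  (1,3): δ = 61.78°  ·
  (1,4): δ = 29.39°  ✓
  (1,5): δ = 3.79°  ✓
  (1,6): δ = 52.89°  ✓
  (2,3): δ = 131.40°  ·
  (2,4): δ = 99.01°  ·
  (2,5): δ = 65.83°  ·
  (2,6): δ = 16.74°  ✓
  (3,4): δ = 147.62°  ·
  (3,5): δ = 114.43°  ·
  (3,6): δ = 65.34°  ·
  (4,5): δ = 146.82°  ·
  (4,6): δ = 97.72°  ·
  (5,6): δ = 130.90°  ·
antipodal pairs: 7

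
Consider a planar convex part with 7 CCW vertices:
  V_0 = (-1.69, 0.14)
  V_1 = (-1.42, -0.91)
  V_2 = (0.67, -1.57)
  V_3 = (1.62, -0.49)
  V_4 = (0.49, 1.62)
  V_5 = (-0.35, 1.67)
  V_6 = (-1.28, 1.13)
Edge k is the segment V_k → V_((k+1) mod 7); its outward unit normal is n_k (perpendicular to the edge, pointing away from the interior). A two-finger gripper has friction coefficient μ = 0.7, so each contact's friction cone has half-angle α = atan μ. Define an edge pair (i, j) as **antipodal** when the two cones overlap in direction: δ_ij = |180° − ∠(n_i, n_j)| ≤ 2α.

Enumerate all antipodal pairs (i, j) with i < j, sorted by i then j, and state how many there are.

α = atan 0.7 = 34.99°;  2α = 69.98°
n_0 = (-0.9685, -0.2490)
n_1 = (-0.3011, -0.9536)
n_2 = (+0.7509, -0.6605)
n_3 = (+0.8815, +0.4721)
n_4 = (+0.0594, +0.9982)
n_5 = (-0.5021, +0.8648)
n_6 = (-0.9239, +0.3826)
  (0,1): δ = 121.95°  ·
  (0,2): δ = 55.76°  ✓
  (0,3): δ = 13.75°  ✓
  (0,4): δ = 72.17°  ·
  (0,5): δ = 105.72°  ·
  (0,6): δ = 143.08°  ·
  (1,2): δ = 113.81°  ·
  (1,3): δ = 44.30°  ✓
  (1,4): δ = 14.12°  ✓
  (1,5): δ = 47.67°  ✓
  (1,6): δ = 85.03°  ·
  (2,3): δ = 110.49°  ·
  (2,4): δ = 52.07°  ✓
  (2,5): δ = 18.52°  ✓
  (2,6): δ = 18.84°  ✓
  (3,4): δ = 121.58°  ·
  (3,5): δ = 88.03°  ·
  (3,6): δ = 50.67°  ✓
  (4,5): δ = 146.45°  ·
  (4,6): δ = 109.09°  ·
  (5,6): δ = 142.64°  ·
antipodal pairs: 9

count = 9; pairs: (0,2), (0,3), (1,3), (1,4), (1,5), (2,4), (2,5), (2,6), (3,6)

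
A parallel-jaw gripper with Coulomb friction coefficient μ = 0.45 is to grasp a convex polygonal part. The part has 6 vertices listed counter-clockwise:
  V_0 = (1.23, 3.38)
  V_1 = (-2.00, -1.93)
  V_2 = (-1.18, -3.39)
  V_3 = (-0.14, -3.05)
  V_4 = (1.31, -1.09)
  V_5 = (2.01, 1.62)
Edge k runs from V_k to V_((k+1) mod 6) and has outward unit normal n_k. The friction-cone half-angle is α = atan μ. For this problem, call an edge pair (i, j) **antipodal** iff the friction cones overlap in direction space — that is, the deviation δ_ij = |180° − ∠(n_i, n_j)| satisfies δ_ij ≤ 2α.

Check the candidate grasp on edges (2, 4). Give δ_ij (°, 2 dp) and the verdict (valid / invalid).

α = atan 0.45 = 24.23°;  2α = 48.46°
edge 2: e_2 = (+1.04, +0.34);  n_2 = (+0.3107, -0.9505)
edge 4: e_4 = (+0.70, +2.71);  n_4 = (+0.9682, -0.2501)
∠(n_2, n_4) = 57.41°
δ = |180° − 57.41°| = 122.59°
122.59° > 2α = 48.46°  →  invalid

δ = 122.59°, invalid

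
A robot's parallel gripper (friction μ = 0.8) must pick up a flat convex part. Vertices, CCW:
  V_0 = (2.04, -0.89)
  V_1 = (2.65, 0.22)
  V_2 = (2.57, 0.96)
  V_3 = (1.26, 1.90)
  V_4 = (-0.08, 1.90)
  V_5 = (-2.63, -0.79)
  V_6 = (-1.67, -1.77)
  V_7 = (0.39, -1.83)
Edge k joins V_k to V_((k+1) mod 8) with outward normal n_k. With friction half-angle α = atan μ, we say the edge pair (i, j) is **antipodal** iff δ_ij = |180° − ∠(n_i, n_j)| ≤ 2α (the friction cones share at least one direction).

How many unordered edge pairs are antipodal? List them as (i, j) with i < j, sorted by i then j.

count = 13; pairs: (0,3), (0,4), (0,5), (1,4), (1,5), (2,5), (2,6), (2,7), (3,5), (3,6), (3,7), (4,6), (4,7)

α = atan 0.8 = 38.66°;  2α = 77.32°
n_0 = (+0.8764, -0.4816)
n_1 = (+0.9942, +0.1075)
n_2 = (+0.5830, +0.8125)
n_3 = (+0.0000, +1.0000)
n_4 = (-0.7257, +0.6880)
n_5 = (-0.7144, -0.6998)
n_6 = (-0.0291, -0.9996)
n_7 = (+0.4950, -0.8689)
  (0,1): δ = 145.04°  ·
  (0,2): δ = 96.87°  ·
  (0,3): δ = 61.21°  ✓
  (0,4): δ = 14.68°  ✓
  (0,5): δ = 73.20°  ✓
  (0,6): δ = 117.12°  ·
  (0,7): δ = 148.46°  ·
  (1,2): δ = 131.83°  ·
  (1,3): δ = 96.17°  ·
  (1,4): δ = 49.64°  ✓
  (1,5): δ = 38.24°  ✓
  (1,6): δ = 82.16°  ·
  (1,7): δ = 113.50°  ·
  (2,3): δ = 144.34°  ·
  (2,4): δ = 97.81°  ·
  (2,5): δ = 9.93°  ✓
  (2,6): δ = 33.99°  ✓
  (2,7): δ = 65.33°  ✓
  (3,4): δ = 133.47°  ·
  (3,5): δ = 45.59°  ✓
  (3,6): δ = 1.67°  ✓
  (3,7): δ = 29.67°  ✓
  (4,5): δ = 92.12°  ·
  (4,6): δ = 48.20°  ✓
  (4,7): δ = 16.86°  ✓
  (5,6): δ = 136.08°  ·
  (5,7): δ = 104.74°  ·
  (6,7): δ = 148.66°  ·
antipodal pairs: 13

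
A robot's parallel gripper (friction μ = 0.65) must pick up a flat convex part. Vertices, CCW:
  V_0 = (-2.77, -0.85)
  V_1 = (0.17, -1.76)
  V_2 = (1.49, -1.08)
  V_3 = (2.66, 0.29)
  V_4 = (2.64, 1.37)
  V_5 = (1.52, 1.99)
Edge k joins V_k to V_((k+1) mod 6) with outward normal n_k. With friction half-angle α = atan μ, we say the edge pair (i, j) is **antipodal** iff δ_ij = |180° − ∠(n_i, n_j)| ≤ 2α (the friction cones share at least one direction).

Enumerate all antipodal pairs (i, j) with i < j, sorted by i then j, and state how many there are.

α = atan 0.65 = 33.02°;  2α = 66.05°
n_0 = (-0.2957, -0.9553)
n_1 = (+0.4580, -0.8890)
n_2 = (+0.7604, -0.6494)
n_3 = (+0.9998, +0.0185)
n_4 = (+0.4843, +0.8749)
n_5 = (-0.5520, +0.8338)
  (0,1): δ = 135.55°  ·
  (0,2): δ = 113.30°  ·
  (0,3): δ = 71.74°  ·
  (0,4): δ = 11.77°  ✓
  (0,5): δ = 50.70°  ✓
  (1,2): δ = 157.75°  ·
  (1,3): δ = 116.19°  ·
  (1,4): δ = 56.22°  ✓
  (1,5): δ = 6.25°  ✓
  (2,3): δ = 138.44°  ·
  (2,4): δ = 78.47°  ·
  (2,5): δ = 16.00°  ✓
  (3,4): δ = 120.03°  ·
  (3,5): δ = 57.56°  ✓
  (4,5): δ = 117.53°  ·
antipodal pairs: 6

count = 6; pairs: (0,4), (0,5), (1,4), (1,5), (2,5), (3,5)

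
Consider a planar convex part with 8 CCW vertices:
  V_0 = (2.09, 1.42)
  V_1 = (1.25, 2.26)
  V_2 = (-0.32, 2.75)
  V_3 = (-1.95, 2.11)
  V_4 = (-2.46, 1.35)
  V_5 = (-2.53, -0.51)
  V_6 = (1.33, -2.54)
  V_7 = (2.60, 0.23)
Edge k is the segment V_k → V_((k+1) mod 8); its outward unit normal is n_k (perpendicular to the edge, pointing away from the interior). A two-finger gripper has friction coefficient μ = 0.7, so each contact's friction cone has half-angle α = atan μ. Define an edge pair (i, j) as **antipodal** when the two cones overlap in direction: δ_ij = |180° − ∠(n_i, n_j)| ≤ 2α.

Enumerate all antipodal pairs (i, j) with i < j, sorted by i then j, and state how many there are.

count = 10; pairs: (0,4), (0,5), (1,5), (2,5), (2,6), (3,6), (3,7), (4,6), (4,7), (5,7)

α = atan 0.7 = 34.99°;  2α = 69.98°
n_0 = (+0.7071, +0.7071)
n_1 = (+0.2979, +0.9546)
n_2 = (-0.3655, +0.9308)
n_3 = (-0.8304, +0.5572)
n_4 = (-0.9993, +0.0376)
n_5 = (-0.4655, -0.8851)
n_6 = (+0.9090, -0.4168)
n_7 = (+0.9191, +0.3939)
  (0,1): δ = 152.33°  ·
  (0,2): δ = 113.56°  ·
  (0,3): δ = 78.86°  ·
  (0,4): δ = 47.16°  ✓
  (0,5): δ = 17.26°  ✓
  (0,6): δ = 110.37°  ·
  (0,7): δ = 158.20°  ·
  (1,2): δ = 141.23°  ·
  (1,3): δ = 106.53°  ·
  (1,4): δ = 74.82°  ·
  (1,5): δ = 10.41°  ✓
  (1,6): δ = 82.70°  ·
  (1,7): δ = 130.53°  ·
  (2,3): δ = 145.30°  ·
  (2,4): δ = 113.59°  ·
  (2,5): δ = 49.18°  ✓
  (2,6): δ = 43.93°  ✓
  (2,7): δ = 91.76°  ·
  (3,4): δ = 148.29°  ·
  (3,5): δ = 83.88°  ·
  (3,6): δ = 9.23°  ✓
  (3,7): δ = 57.06°  ✓
  (4,5): δ = 115.58°  ·
  (4,6): δ = 22.48°  ✓
  (4,7): δ = 25.35°  ✓
  (5,6): δ = 86.89°  ·
  (5,7): δ = 39.06°  ✓
  (6,7): δ = 132.17°  ·
antipodal pairs: 10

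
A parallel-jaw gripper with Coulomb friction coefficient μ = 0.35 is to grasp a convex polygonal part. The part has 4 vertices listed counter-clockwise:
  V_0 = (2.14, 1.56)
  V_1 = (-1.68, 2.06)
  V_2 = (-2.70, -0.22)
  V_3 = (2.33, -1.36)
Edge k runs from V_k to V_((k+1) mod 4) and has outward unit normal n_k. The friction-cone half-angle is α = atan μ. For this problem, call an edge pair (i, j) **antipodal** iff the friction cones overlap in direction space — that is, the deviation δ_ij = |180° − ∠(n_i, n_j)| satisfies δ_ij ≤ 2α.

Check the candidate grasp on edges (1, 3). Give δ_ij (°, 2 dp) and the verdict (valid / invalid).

α = atan 0.35 = 19.29°;  2α = 38.58°
edge 1: e_1 = (-1.02, -2.28);  n_1 = (-0.9128, +0.4084)
edge 3: e_3 = (-0.19, +2.92);  n_3 = (+0.9979, +0.0649)
∠(n_1, n_3) = 152.17°
δ = |180° − 152.17°| = 27.83°
27.83° ≤ 2α = 38.58°  →  valid

δ = 27.83°, valid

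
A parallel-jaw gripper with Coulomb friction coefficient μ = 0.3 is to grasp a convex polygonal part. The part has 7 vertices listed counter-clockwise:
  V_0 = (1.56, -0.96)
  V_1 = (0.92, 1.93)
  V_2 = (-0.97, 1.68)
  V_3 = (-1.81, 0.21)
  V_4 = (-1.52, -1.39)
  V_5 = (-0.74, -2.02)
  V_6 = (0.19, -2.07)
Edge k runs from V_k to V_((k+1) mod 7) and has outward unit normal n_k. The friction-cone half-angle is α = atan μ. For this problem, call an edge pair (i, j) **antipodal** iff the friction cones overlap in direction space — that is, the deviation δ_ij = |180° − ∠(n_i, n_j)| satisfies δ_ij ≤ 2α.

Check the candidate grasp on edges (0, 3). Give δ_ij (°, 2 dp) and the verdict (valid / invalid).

δ = 2.21°, valid

α = atan 0.3 = 16.70°;  2α = 33.40°
edge 0: e_0 = (-0.64, +2.89);  n_0 = (+0.9763, +0.2162)
edge 3: e_3 = (+0.29, -1.60);  n_3 = (-0.9840, -0.1783)
∠(n_0, n_3) = 177.79°
δ = |180° − 177.79°| = 2.21°
2.21° ≤ 2α = 33.40°  →  valid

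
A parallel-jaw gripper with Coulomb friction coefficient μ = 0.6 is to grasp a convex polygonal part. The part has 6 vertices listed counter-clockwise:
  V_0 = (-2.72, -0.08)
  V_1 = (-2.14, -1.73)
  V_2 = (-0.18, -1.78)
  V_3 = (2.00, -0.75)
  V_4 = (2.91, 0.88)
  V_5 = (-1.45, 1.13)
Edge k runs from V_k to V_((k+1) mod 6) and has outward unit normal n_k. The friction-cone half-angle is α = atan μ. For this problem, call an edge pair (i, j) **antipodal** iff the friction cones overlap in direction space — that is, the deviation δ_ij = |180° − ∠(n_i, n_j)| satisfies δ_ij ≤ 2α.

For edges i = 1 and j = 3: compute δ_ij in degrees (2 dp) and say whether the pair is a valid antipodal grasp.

α = atan 0.6 = 30.96°;  2α = 61.93°
edge 1: e_1 = (+1.96, -0.05);  n_1 = (-0.0255, -0.9997)
edge 3: e_3 = (+0.91, +1.63);  n_3 = (+0.8731, -0.4875)
∠(n_1, n_3) = 62.29°
δ = |180° − 62.29°| = 117.71°
117.71° > 2α = 61.93°  →  invalid

δ = 117.71°, invalid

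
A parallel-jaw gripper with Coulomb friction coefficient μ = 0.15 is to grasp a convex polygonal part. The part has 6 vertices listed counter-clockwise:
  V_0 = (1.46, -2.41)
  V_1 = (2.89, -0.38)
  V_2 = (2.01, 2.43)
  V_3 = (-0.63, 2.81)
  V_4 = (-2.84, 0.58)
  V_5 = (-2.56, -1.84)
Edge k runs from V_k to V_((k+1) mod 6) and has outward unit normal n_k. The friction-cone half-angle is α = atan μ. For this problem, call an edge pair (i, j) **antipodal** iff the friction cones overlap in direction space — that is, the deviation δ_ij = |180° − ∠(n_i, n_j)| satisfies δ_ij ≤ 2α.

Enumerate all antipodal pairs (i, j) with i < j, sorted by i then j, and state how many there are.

count = 3; pairs: (0,3), (1,4), (2,5)

α = atan 0.15 = 8.53°;  2α = 17.06°
n_0 = (+0.8175, -0.5759)
n_1 = (+0.9543, +0.2989)
n_2 = (+0.1425, +0.9898)
n_3 = (-0.7103, +0.7039)
n_4 = (-0.9934, -0.1149)
n_5 = (-0.1404, -0.9901)
  (0,1): δ = 127.45°  ·
  (0,2): δ = 63.03°  ·
  (0,3): δ = 9.58°  ✓
  (0,4): δ = 41.76°  ·
  (0,5): δ = 117.09°  ·
  (1,2): δ = 115.58°  ·
  (1,3): δ = 62.13°  ·
  (1,4): δ = 10.79°  ✓
  (1,5): δ = 64.54°  ·
  (2,3): δ = 126.55°  ·
  (2,4): δ = 75.21°  ·
  (2,5): δ = 0.12°  ✓
  (3,4): δ = 128.66°  ·
  (3,5): δ = 53.33°  ·
  (4,5): δ = 104.67°  ·
antipodal pairs: 3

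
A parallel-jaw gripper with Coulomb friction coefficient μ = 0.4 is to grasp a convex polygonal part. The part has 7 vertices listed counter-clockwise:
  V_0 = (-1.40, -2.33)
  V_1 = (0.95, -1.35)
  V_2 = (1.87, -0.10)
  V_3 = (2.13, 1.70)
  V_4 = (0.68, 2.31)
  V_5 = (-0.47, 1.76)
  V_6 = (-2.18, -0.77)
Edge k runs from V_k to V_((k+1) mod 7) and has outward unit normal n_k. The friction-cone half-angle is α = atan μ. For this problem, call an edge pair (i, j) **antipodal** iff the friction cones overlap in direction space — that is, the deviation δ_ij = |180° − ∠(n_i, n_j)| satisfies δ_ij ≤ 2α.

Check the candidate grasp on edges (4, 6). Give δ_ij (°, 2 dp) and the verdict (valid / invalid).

δ = 88.99°, invalid

α = atan 0.4 = 21.80°;  2α = 43.60°
edge 4: e_4 = (-1.15, -0.55);  n_4 = (-0.4315, +0.9021)
edge 6: e_6 = (+0.78, -1.56);  n_6 = (-0.8944, -0.4472)
∠(n_4, n_6) = 91.01°
δ = |180° − 91.01°| = 88.99°
88.99° > 2α = 43.60°  →  invalid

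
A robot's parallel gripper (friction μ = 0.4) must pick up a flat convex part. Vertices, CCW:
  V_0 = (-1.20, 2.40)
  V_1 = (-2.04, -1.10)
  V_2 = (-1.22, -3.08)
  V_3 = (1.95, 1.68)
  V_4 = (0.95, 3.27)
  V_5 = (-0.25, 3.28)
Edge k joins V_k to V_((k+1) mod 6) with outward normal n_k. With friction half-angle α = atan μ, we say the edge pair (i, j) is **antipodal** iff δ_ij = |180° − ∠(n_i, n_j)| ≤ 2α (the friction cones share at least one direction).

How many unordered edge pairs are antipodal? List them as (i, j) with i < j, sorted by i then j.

α = atan 0.4 = 21.80°;  2α = 43.60°
n_0 = (-0.9724, +0.2334)
n_1 = (-0.9239, -0.3826)
n_2 = (+0.8323, -0.5543)
n_3 = (+0.8465, +0.5324)
n_4 = (+0.0083, +1.0000)
n_5 = (-0.6796, +0.7336)
  (0,1): δ = 144.01°  ·
  (0,2): δ = 20.17°  ✓
  (0,3): δ = 45.66°  ·
  (0,4): δ = 103.02°  ·
  (0,5): δ = 146.31°  ·
  (1,2): δ = 56.16°  ·
  (1,3): δ = 9.67°  ✓
  (1,4): δ = 67.03°  ·
  (1,5): δ = 110.31°  ·
  (2,3): δ = 114.17°  ·
  (2,4): δ = 56.82°  ·
  (2,5): δ = 13.53°  ✓
  (3,4): δ = 122.64°  ·
  (3,5): δ = 79.36°  ·
  (4,5): δ = 136.71°  ·
antipodal pairs: 3

count = 3; pairs: (0,2), (1,3), (2,5)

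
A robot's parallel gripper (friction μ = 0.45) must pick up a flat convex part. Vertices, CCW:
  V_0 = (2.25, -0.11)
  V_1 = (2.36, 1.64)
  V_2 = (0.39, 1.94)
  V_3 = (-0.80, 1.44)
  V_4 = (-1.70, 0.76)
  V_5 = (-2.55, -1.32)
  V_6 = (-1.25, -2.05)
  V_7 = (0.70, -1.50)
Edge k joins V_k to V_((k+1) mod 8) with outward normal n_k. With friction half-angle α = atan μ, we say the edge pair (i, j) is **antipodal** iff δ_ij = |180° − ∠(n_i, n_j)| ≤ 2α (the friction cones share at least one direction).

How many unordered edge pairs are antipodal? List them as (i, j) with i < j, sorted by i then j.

α = atan 0.45 = 24.23°;  2α = 48.46°
n_0 = (+0.9980, -0.0627)
n_1 = (+0.1505, +0.9886)
n_2 = (-0.3874, +0.9219)
n_3 = (-0.6028, +0.7979)
n_4 = (-0.9257, +0.3783)
n_5 = (-0.4896, -0.8719)
n_6 = (+0.2715, -0.9624)
n_7 = (+0.6676, -0.7445)
  (0,1): δ = 95.06°  ·
  (0,2): δ = 63.61°  ·
  (0,3): δ = 49.33°  ·
  (0,4): δ = 18.63°  ✓
  (0,5): δ = 64.28°  ·
  (0,6): δ = 109.35°  ·
  (0,7): δ = 135.48°  ·
  (1,2): δ = 148.55°  ·
  (1,3): δ = 134.27°  ·
  (1,4): δ = 103.57°  ·
  (1,5): δ = 20.66°  ✓
  (1,6): δ = 24.41°  ✓
  (1,7): δ = 50.54°  ·
  (2,3): δ = 165.72°  ·
  (2,4): δ = 135.02°  ·
  (2,5): δ = 52.11°  ·
  (2,6): δ = 7.04°  ✓
  (2,7): δ = 19.09°  ✓
  (3,4): δ = 149.30°  ·
  (3,5): δ = 66.39°  ·
  (3,6): δ = 21.32°  ✓
  (3,7): δ = 4.81°  ✓
  (4,5): δ = 97.09°  ·
  (4,6): δ = 52.02°  ·
  (4,7): δ = 25.89°  ✓
  (5,6): δ = 134.93°  ·
  (5,7): δ = 108.80°  ·
  (6,7): δ = 153.87°  ·
antipodal pairs: 8

count = 8; pairs: (0,4), (1,5), (1,6), (2,6), (2,7), (3,6), (3,7), (4,7)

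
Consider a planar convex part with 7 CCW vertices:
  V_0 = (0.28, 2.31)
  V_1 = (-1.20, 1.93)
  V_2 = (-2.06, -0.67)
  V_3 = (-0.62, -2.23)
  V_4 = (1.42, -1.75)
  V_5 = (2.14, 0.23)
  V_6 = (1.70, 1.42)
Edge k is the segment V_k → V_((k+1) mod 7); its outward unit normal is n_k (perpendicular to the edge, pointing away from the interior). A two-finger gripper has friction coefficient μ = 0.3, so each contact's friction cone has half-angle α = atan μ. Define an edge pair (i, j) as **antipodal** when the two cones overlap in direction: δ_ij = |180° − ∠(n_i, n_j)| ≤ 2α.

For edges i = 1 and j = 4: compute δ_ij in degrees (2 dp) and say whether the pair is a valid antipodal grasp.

α = atan 0.3 = 16.70°;  2α = 33.40°
edge 1: e_1 = (-0.86, -2.60);  n_1 = (-0.9494, +0.3140)
edge 4: e_4 = (+0.72, +1.98);  n_4 = (+0.9398, -0.3417)
∠(n_1, n_4) = 178.32°
δ = |180° − 178.32°| = 1.68°
1.68° ≤ 2α = 33.40°  →  valid

δ = 1.68°, valid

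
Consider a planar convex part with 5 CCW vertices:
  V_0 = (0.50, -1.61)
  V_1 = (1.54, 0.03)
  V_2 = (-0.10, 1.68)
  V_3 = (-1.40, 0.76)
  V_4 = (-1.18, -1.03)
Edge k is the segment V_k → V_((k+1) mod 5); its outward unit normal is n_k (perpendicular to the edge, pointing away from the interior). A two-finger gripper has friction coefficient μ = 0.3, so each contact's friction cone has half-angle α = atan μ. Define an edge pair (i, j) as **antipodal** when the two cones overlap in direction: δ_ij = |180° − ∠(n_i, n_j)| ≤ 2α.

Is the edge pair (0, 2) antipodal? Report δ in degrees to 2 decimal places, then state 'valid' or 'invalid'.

δ = 22.33°, valid

α = atan 0.3 = 16.70°;  2α = 33.40°
edge 0: e_0 = (+1.04, +1.64);  n_0 = (+0.8445, -0.5355)
edge 2: e_2 = (-1.30, -0.92);  n_2 = (-0.5777, +0.8163)
∠(n_0, n_2) = 157.67°
δ = |180° − 157.67°| = 22.33°
22.33° ≤ 2α = 33.40°  →  valid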